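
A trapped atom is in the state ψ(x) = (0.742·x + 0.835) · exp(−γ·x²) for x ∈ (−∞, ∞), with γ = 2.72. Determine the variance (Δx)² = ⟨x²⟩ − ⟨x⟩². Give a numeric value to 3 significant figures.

Compute ⟨x⟩ and ⟨x²⟩ separately, then (Δx)² = ⟨x²⟩ − ⟨x⟩².
Expand each integrand as polynomial × e^(−2γx²) and use ∫x^(2j)·e^(−2γx²) dx = (2j−1)!!/(4γ)^j · √(π/(2γ)), odd powers → 0; here √(π/(2γ)) = 0.75993.
Normalization: ∫|ψ|² dx = 0.56830.
⟨x⟩ = 0.15230 and ⟨x²⟩ = 0.10435.
(Δx)² = 0.10435 − (0.15230)² = 0.081156.

0.0812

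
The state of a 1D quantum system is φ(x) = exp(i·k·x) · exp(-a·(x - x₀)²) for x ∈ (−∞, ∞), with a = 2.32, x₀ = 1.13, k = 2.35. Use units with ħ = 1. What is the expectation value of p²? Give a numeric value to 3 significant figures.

7.84

p² φ = −ħ² d²φ/dx²; ⟨p²⟩ = −ħ² ∫ φ*·φ'' dx / ∫|φ|² dx.
Gaussian moments (u = x − x₀): ∫u^(2j)·e^(−2au²) du = (2j−1)!!/(4a)^j · √(π/(2a)), odd powers integrate to 0; here √(π/(2a)) = 0.82284. Derivatives: φ′ = (ik − 2au)·φ, φ″ = ((ik − 2au)² − 2a)·φ; the odd-in-u pieces drop out.
State is unnormalized: ∫|φ|² dx = 0.82284, and ∫φ*·(−ħ² φ'') dx = 6.4531, so ⟨p²⟩ = 6.4531 / 0.82284.
⟨p²⟩ = 7.8425.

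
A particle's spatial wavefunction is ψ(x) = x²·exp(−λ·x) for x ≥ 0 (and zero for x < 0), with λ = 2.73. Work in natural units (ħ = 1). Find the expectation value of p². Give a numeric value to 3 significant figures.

2.48

p² ψ = −ħ² d²ψ/dx²; ⟨p²⟩ = −ħ² ∫ ψ*·ψ'' dx / ∫|ψ|² dx.
Differentiate x²·exp(−λ·x) with the product rule; every integrand then reduces to terms xʲ·e^(−2λx) on [0, ∞), with ∫₀^∞ xʲ·e^(−2λx) dx = j!/(2λ)^(j+1).
State is unnormalized: ∫|ψ|² dx = 0.0049459, and ∫ψ*·(−ħ² ψ'') dx = 0.012287, so ⟨p²⟩ = 0.012287 / 0.0049459.
⟨p²⟩ = 2.4843.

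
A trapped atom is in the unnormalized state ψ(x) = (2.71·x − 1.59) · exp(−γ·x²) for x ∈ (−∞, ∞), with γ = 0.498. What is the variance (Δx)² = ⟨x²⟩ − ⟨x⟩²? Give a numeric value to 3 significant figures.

Compute ⟨x⟩ and ⟨x²⟩ separately, then (Δx)² = ⟨x²⟩ − ⟨x⟩².
Expand each integrand as polynomial × e^(−2γx²) and use ∫x^(2j)·e^(−2γx²) dx = (2j−1)!!/(4γ)^j · √(π/(2γ)), odd powers → 0; here √(π/(2γ)) = 1.7760.
Normalization: ∫|ψ|² dx = 11.038.
⟨x⟩ = -0.69610 and ⟨x²⟩ = 1.0976.
(Δx)² = 1.0976 − (-0.69610)² = 0.61305.

0.613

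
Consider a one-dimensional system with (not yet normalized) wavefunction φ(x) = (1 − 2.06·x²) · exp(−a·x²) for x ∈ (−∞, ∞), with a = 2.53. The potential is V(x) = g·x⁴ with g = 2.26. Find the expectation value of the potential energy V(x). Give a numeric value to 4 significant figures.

0.03828

⟨V⟩ = ∫ V(x)·|φ|² dx / ∫|φ|² dx.
Expand each integrand as polynomial × e^(−2ax²) and use ∫x^(2j)·e^(−2ax²) dx = (2j−1)!!/(4a)^j · √(π/(2a)), odd powers → 0; here √(π/(2a)) = 0.78795.
State is unnormalized: ∫|φ|² dx = 0.56511, and ∫φ*·V(x)·φ dx = 0.021631, so ⟨V⟩ = 0.021631 / 0.56511.
⟨V⟩ = 0.038277.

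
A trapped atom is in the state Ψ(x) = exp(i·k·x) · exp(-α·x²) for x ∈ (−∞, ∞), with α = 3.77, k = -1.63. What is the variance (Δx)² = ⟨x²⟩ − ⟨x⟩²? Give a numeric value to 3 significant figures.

0.0663

Compute ⟨x⟩ and ⟨x²⟩ separately, then (Δx)² = ⟨x²⟩ − ⟨x⟩².
Gaussian moments: ∫x^(2j)·e^(−2αx²) dx = (2j−1)!!/(4α)^j · √(π/(2α)), odd powers integrate to 0; here √(π/(2α)) = 0.64549.
Normalization: ∫|Ψ|² dx = 0.64549.
⟨x⟩ = 0.0000 and ⟨x²⟩ = 0.066313.
(Δx)² = 0.066313 − (0.0000)² = 0.066313.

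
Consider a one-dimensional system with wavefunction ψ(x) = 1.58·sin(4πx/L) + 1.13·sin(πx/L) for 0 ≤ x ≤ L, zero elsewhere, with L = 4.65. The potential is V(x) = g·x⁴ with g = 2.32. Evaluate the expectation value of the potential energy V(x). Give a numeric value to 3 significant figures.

⟨V⟩ = ∫ V(x)·|ψ|² dx / ∫|ψ|² dx.
On 0 ≤ x ≤ L (j ≠ l): ∫sin²(jπx/L) dx = L/2, ∫sin(jπx/L)·sin(lπx/L) dx = 0; diagonal moments ∫x·sin²(jπx/L) dx = L²/4, ∫x²·sin²(jπx/L) dx = L³·(1/6 − 1/(4j²π²)); cross terms ∫x·sin(jπx/L)·sin(lπx/L) dx = 0 for j + l even and −4jlL²/(π²(j² − l²)²) for j + l odd, ∫x²·sin(jπx/L)·sin(lπx/L) dx = (−1)^(j+l)·4jlL³/(π²(j² − l²)²); higher powers the same way via product-to-sum and parts.
State is unnormalized: ∫|ψ|² dx = 8.7729, and ∫ψ*·V(x)·ψ dx = 1351.3, so ⟨V⟩ = 1351.3 / 8.7729.
⟨V⟩ = 154.03.

154.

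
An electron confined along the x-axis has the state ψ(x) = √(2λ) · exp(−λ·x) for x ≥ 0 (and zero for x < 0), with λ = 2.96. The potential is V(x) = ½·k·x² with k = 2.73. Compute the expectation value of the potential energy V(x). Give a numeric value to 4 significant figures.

⟨V⟩ = ∫ V(x)·|ψ|² dx.
Every integrand reduces to terms xʲ·e^(−2λx) on [0, ∞); use ∫₀^∞ xʲ·e^(−2λx) dx = j!/(2λ)^(j+1).
⟨V⟩ = 0.077897.

0.07790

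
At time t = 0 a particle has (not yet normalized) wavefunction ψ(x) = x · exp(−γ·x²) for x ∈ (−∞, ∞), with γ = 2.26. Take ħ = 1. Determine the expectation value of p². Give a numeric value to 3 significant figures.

6.78

p² ψ = −ħ² d²ψ/dx²; ⟨p²⟩ = −ħ² ∫ ψ*·ψ'' dx / ∫|ψ|² dx.
Expand each integrand as polynomial × e^(−2γx²) and use ∫x^(2j)·e^(−2γx²) dx = (2j−1)!!/(4γ)^j · √(π/(2γ)), odd powers → 0; here √(π/(2γ)) = 0.83369. Differentiate with the product rule, d/dx e^(−γx²) = −2γx·e^(−γx²).
State is unnormalized: ∫|ψ|² dx = 0.092223, and ∫ψ*·(−ħ² ψ'') dx = 0.62527, so ⟨p²⟩ = 0.62527 / 0.092223.
⟨p²⟩ = 6.7800.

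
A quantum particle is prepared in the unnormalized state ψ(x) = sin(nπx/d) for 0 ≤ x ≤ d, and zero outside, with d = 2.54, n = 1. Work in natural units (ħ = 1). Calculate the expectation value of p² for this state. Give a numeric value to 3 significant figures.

1.53

p² ψ = −ħ² d²ψ/dx²; ⟨p²⟩ = −ħ² ∫ ψ*·ψ'' dx / ∫|ψ|² dx.
d/dx sin(nπx/d) = (nπ/d)·cos(nπx/d) and d²/dx² sin(nπx/d) = −(nπ/d)²·sin(nπx/d); on 0 ≤ x ≤ d, ∫sin²(nπx/d) dx = d/2 and ∫sin(nπx/d)·cos(nπx/d) dx = 0.
State is unnormalized: ∫|ψ|² dx = 1.2700, and ∫ψ*·(−ħ² ψ'') dx = 1.9428, so ⟨p²⟩ = 1.9428 / 1.2700.
⟨p²⟩ = 1.5298.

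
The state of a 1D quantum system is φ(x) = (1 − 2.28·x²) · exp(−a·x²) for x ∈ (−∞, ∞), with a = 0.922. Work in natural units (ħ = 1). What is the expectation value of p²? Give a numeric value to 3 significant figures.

p² φ = −ħ² d²φ/dx²; ⟨p²⟩ = −ħ² ∫ φ*·φ'' dx / ∫|φ|² dx.
Expand each integrand as polynomial × e^(−2ax²) and use ∫x^(2j)·e^(−2ax²) dx = (2j−1)!!/(4a)^j · √(π/(2a)), odd powers → 0; here √(π/(2a)) = 1.3053. Differentiate with the product rule, d/dx e^(−ax²) = −2ax·e^(−ax²).
State is unnormalized: ∫|φ|² dx = 1.1880, and ∫φ*·(−ħ² φ'') dx = 5.9111, so ⟨p²⟩ = 5.9111 / 1.1880.
⟨p²⟩ = 4.9758.

4.98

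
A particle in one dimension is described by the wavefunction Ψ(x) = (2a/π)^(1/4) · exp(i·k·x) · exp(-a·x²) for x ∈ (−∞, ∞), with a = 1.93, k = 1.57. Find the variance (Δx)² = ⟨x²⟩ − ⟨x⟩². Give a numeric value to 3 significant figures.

0.130

Compute ⟨x⟩ and ⟨x²⟩ separately, then (Δx)² = ⟨x²⟩ − ⟨x⟩².
Gaussian moments: ∫x^(2j)·e^(−2ax²) dx = (2j−1)!!/(4a)^j · √(π/(2a)), odd powers integrate to 0; here √(π/(2a)) = 0.90216.
⟨x⟩ = 0.0000 and ⟨x²⟩ = 0.12953.
(Δx)² = 0.12953 − (0.0000)² = 0.12953.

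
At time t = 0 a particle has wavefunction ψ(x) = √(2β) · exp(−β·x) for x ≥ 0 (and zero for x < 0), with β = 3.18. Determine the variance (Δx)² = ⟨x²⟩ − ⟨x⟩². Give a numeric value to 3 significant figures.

Compute ⟨x⟩ and ⟨x²⟩ separately, then (Δx)² = ⟨x²⟩ − ⟨x⟩².
Every integrand reduces to terms xʲ·e^(−2βx) on [0, ∞); use ∫₀^∞ xʲ·e^(−2βx) dx = j!/(2β)^(j+1).
⟨x⟩ = 0.15723 and ⟨x²⟩ = 0.049444.
(Δx)² = 0.049444 − (0.15723)² = 0.024722.

0.0247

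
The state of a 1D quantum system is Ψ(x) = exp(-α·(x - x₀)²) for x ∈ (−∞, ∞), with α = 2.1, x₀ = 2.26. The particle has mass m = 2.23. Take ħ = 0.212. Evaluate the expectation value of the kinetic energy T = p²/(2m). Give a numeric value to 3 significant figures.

T = −(ħ²/2m) d²/dx², so ⟨T⟩ = −(ħ²/2m) ∫ Ψ*·Ψ'' dx / ∫|Ψ|² dx; with m = 2.23.
Gaussian moments (u = x − x₀): ∫u^(2j)·e^(−2αu²) du = (2j−1)!!/(4α)^j · √(π/(2α)), odd powers integrate to 0; here √(π/(2α)) = 0.86487. Derivatives: d/dx e^(−αu²) = −2αu·e^(−αu²), d²/dx² e^(−αu²) = (4α²u² − 2α)·e^(−αu²).
State is unnormalized: ∫|Ψ|² dx = 0.86487, and ∫Ψ*·(−ħ²/2m · Ψ'') dx = 0.018302, so ⟨T⟩ = 0.018302 / 0.86487.
⟨T⟩ = 0.021162.

0.0212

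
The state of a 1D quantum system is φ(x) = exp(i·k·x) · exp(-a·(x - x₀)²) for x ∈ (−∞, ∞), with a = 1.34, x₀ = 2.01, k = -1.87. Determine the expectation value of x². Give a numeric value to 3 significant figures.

⟨x²⟩ = ∫ x²·|φ|² dx / ∫|φ|² dx (integrals over the domain).
Gaussian moments (u = x − x₀): ∫u^(2j)·e^(−2au²) du = (2j−1)!!/(4a)^j · √(π/(2a)), odd powers integrate to 0; here √(π/(2a)) = 1.0827.
State is unnormalized: ∫|φ|² dx = 1.0827, and ∫φ*·x²·φ dx = 4.5762, so ⟨x²⟩ = 4.5762 / 1.0827.
⟨x²⟩ = 4.2267.

4.23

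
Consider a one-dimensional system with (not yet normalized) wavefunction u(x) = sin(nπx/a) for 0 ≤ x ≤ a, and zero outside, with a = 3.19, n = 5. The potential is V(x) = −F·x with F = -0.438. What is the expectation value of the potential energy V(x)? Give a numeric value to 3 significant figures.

⟨V⟩ = ∫ V(x)·|u|² dx / ∫|u|² dx.
With sin²θ = (1 − cos2θ)/2 on 0 ≤ x ≤ a: ∫sin²(nπx/a) dx = a/2, ∫x·sin²(nπx/a) dx = a²/4, ∫x²·sin²(nπx/a) dx = a³·(1/6 − 1/(4n²π²)); higher powers xᵏ the same way, integrating xᵏ·cos(2nπx/a) by parts.
State is unnormalized: ∫|u|² dx = 1.5950, and ∫u*·V(x)·u dx = 1.1143, so ⟨V⟩ = 1.1143 / 1.5950.
⟨V⟩ = 0.69861.

0.699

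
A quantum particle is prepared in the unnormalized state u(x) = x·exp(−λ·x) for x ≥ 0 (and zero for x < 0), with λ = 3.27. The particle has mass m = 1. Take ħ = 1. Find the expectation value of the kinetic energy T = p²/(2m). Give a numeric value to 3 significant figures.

5.35

T = −(ħ²/2m) d²/dx², so ⟨T⟩ = −(ħ²/2m) ∫ u*·u'' dx / ∫|u|² dx; with m = 1.
Differentiate x·exp(−λ·x) with the product rule; every integrand then reduces to terms xʲ·e^(−2λx) on [0, ∞), with ∫₀^∞ xʲ·e^(−2λx) dx = j!/(2λ)^(j+1).
State is unnormalized: ∫|u|² dx = 0.0071498, and ∫u*·(−ħ²/2m · u'') dx = 0.038226, so ⟨T⟩ = 0.038226 / 0.0071498.
⟨T⟩ = 5.3465.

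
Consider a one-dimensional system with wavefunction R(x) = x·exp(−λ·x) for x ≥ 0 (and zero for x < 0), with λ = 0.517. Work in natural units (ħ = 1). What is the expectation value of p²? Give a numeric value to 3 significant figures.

0.267

p² R = −ħ² d²R/dx²; ⟨p²⟩ = −ħ² ∫ R*·R'' dx / ∫|R|² dx.
Differentiate x·exp(−λ·x) with the product rule; every integrand then reduces to terms xʲ·e^(−2λx) on [0, ∞), with ∫₀^∞ xʲ·e^(−2λx) dx = j!/(2λ)^(j+1).
State is unnormalized: ∫|R|² dx = 1.8091, and ∫R*·(−ħ² R'') dx = 0.48356, so ⟨p²⟩ = 0.48356 / 1.8091.
⟨p²⟩ = 0.26729.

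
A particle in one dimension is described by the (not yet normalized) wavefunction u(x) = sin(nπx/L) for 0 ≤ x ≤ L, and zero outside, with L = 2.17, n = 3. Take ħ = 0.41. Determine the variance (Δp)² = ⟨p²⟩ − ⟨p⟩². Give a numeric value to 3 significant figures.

3.17

Compute ⟨p⟩ and ⟨p²⟩ separately; (Δp)² = ⟨p²⟩ − ⟨p⟩².
d/dx sin(nπx/L) = (nπ/L)·cos(nπx/L) and d²/dx² sin(nπx/L) = −(nπ/L)²·sin(nπx/L); on 0 ≤ x ≤ L, ∫sin²(nπx/L) dx = L/2 and ∫sin(nπx/L)·cos(nπx/L) dx = 0.
Normalization: ∫|u|² dx = 1.0850.
⟨p⟩ = 0.0000 and ⟨p²⟩ = 3.1710.
(Δp)² = 3.1710 − (0.0000)² = 3.1710.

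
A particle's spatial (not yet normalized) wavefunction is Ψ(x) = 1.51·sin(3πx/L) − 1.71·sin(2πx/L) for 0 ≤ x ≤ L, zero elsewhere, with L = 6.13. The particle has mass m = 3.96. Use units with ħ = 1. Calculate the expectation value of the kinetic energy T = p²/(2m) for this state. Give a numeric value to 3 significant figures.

T = −(ħ²/2m) d²/dx², so ⟨T⟩ = −(ħ²/2m) ∫ Ψ*·Ψ'' dx / ∫|Ψ|² dx; with m = 3.96.
d²/dx² sin(jπx/L) = −(jπ/L)²·sin(jπx/L); on 0 ≤ x ≤ L, ∫sin²(jπx/L) dx = L/2 and ∫sin(jπx/L)·sin(lπx/L) dx = 0 for j ≠ l, so only diagonal terms survive in ∫|Ψ|² and ∫Ψ·Ψ″; ∫Ψ·Ψ′ dx = [Ψ²/2] between the walls = 0.
State is unnormalized: ∫|Ψ|² dx = 15.951, and ∫Ψ*·(−ħ²/2m · Ψ'') dx = 3.2747, so ⟨T⟩ = 3.2747 / 15.951.
⟨T⟩ = 0.20530.

0.205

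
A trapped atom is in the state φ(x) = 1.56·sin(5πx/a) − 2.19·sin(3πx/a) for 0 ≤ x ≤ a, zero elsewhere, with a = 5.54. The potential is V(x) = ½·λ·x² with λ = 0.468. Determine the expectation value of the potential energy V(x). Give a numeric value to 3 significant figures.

⟨V⟩ = ∫ V(x)·|φ|² dx / ∫|φ|² dx.
On 0 ≤ x ≤ a (j ≠ l): ∫sin²(jπx/a) dx = a/2, ∫sin(jπx/a)·sin(lπx/a) dx = 0; diagonal moments ∫x·sin²(jπx/a) dx = a²/4, ∫x²·sin²(jπx/a) dx = a³·(1/6 − 1/(4j²π²)); cross terms ∫x·sin(jπx/a)·sin(lπx/a) dx = 0 for j + l even and −4jla²/(π²(j² − l²)²) for j + l odd, ∫x²·sin(jπx/a)·sin(lπx/a) dx = (−1)^(j+l)·4jla³/(π²(j² − l²)²); higher powers the same way via product-to-sum and parts.
State is unnormalized: ∫|φ|² dx = 20.026, and ∫φ*·V(x)·φ dx = 40.851, so ⟨V⟩ = 40.851 / 20.026.
⟨V⟩ = 2.0399.

2.04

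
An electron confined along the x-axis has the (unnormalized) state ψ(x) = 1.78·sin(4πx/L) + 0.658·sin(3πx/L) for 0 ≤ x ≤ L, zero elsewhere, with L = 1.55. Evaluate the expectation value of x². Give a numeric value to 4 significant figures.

0.4823

⟨x²⟩ = ∫ x²·|ψ|² dx / ∫|ψ|² dx (integrals over the domain).
On 0 ≤ x ≤ L (j ≠ l): ∫sin²(jπx/L) dx = L/2, ∫sin(jπx/L)·sin(lπx/L) dx = 0; diagonal moments ∫x·sin²(jπx/L) dx = L²/4, ∫x²·sin²(jπx/L) dx = L³·(1/6 − 1/(4j²π²)); cross terms ∫x·sin(jπx/L)·sin(lπx/L) dx = 0 for j + l even and −4jlL²/(π²(j² − l²)²) for j + l odd, ∫x²·sin(jπx/L)·sin(lπx/L) dx = (−1)^(j+l)·4jlL³/(π²(j² − l²)²); higher powers the same way via product-to-sum and parts.
State is unnormalized: ∫|ψ|² dx = 2.7911, and ∫ψ*·x²·ψ dx = 1.3462, so ⟨x²⟩ = 1.3462 / 2.7911.
⟨x²⟩ = 0.48231.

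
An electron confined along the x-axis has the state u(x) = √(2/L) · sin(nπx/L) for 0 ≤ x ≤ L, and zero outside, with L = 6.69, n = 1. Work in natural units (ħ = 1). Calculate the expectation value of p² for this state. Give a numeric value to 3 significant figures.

0.221

p² u = −ħ² d²u/dx²; ⟨p²⟩ = −ħ² ∫ u*·u'' dx.
d/dx sin(nπx/L) = (nπ/L)·cos(nπx/L) and d²/dx² sin(nπx/L) = −(nπ/L)²·sin(nπx/L); on 0 ≤ x ≤ L, ∫sin²(nπx/L) dx = L/2 and ∫sin(nπx/L)·cos(nπx/L) dx = 0.
⟨p²⟩ = 0.22052.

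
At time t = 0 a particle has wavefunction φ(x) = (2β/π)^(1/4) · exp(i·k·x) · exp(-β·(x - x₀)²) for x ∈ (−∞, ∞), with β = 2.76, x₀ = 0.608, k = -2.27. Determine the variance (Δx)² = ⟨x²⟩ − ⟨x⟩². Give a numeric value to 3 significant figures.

Compute ⟨x⟩ and ⟨x²⟩ separately, then (Δx)² = ⟨x²⟩ − ⟨x⟩².
Gaussian moments (u = x − x₀): ∫u^(2j)·e^(−2βu²) du = (2j−1)!!/(4β)^j · √(π/(2β)), odd powers integrate to 0; here √(π/(2β)) = 0.75441.
⟨x⟩ = 0.60800 and ⟨x²⟩ = 0.46024.
(Δx)² = 0.46024 − (0.60800)² = 0.090580.

0.0906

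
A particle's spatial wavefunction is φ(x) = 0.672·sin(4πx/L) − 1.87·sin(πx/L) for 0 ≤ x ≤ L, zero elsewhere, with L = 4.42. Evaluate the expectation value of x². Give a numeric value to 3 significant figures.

5.81

⟨x²⟩ = ∫ x²·|φ|² dx / ∫|φ|² dx (integrals over the domain).
On 0 ≤ x ≤ L (j ≠ l): ∫sin²(jπx/L) dx = L/2, ∫sin(jπx/L)·sin(lπx/L) dx = 0; diagonal moments ∫x·sin²(jπx/L) dx = L²/4, ∫x²·sin²(jπx/L) dx = L³·(1/6 − 1/(4j²π²)); cross terms ∫x·sin(jπx/L)·sin(lπx/L) dx = 0 for j + l even and −4jlL²/(π²(j² − l²)²) for j + l odd, ∫x²·sin(jπx/L)·sin(lπx/L) dx = (−1)^(j+l)·4jlL³/(π²(j² − l²)²); higher powers the same way via product-to-sum and parts.
State is unnormalized: ∫|φ|² dx = 8.7261, and ∫φ*·x²·φ dx = 50.679, so ⟨x²⟩ = 50.679 / 8.7261.
⟨x²⟩ = 5.8077.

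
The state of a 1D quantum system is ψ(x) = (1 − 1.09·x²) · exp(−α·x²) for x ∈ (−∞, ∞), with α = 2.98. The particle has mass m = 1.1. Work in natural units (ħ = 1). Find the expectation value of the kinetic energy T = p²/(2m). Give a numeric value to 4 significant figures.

1.997

T = −(ħ²/2m) d²/dx², so ⟨T⟩ = −(ħ²/2m) ∫ ψ*·ψ'' dx / ∫|ψ|² dx; with m = 1.1.
Expand each integrand as polynomial × e^(−2αx²) and use ∫x^(2j)·e^(−2αx²) dx = (2j−1)!!/(4α)^j · √(π/(2α)), odd powers → 0; here √(π/(2α)) = 0.72603. Differentiate with the product rule, d/dx e^(−αx²) = −2αx·e^(−αx²).
State is unnormalized: ∫|ψ|² dx = 0.61146, and ∫ψ*·(−ħ²/2m · ψ'') dx = 1.2209, so ⟨T⟩ = 1.2209 / 0.61146.
⟨T⟩ = 1.9966.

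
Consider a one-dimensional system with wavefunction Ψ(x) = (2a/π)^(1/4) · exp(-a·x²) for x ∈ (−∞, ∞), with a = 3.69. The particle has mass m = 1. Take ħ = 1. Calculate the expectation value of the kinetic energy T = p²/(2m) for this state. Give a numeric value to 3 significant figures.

T = −(ħ²/2m) d²/dx², so ⟨T⟩ = −(ħ²/2m) ∫ Ψ*·Ψ'' dx; with m = 1.
Gaussian moments: ∫x^(2j)·e^(−2ax²) dx = (2j−1)!!/(4a)^j · √(π/(2a)), odd powers integrate to 0; here √(π/(2a)) = 0.65245. Derivatives: d/dx e^(−ax²) = −2ax·e^(−ax²), d²/dx² e^(−ax²) = (4a²x² − 2a)·e^(−ax²).
⟨T⟩ = 1.8450.

1.85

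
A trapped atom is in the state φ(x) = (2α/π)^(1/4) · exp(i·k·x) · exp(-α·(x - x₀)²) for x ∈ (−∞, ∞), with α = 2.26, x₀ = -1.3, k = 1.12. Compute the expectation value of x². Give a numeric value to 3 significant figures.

⟨x²⟩ = ∫ x²·|φ|² dx (integrals over the domain).
Gaussian moments (u = x − x₀): ∫u^(2j)·e^(−2αu²) du = (2j−1)!!/(4α)^j · √(π/(2α)), odd powers integrate to 0; here √(π/(2α)) = 0.83369.
⟨x²⟩ = 1.8006.

1.80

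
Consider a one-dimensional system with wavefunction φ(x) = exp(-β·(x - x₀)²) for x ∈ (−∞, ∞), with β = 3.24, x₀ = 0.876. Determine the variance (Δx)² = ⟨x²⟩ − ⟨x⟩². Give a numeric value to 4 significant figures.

Compute ⟨x⟩ and ⟨x²⟩ separately, then (Δx)² = ⟨x²⟩ − ⟨x⟩².
Gaussian moments (u = x − x₀): ∫u^(2j)·e^(−2βu²) du = (2j−1)!!/(4β)^j · √(π/(2β)), odd powers integrate to 0; here √(π/(2β)) = 0.69629.
Normalization: ∫|φ|² dx = 0.69629.
⟨x⟩ = 0.87600 and ⟨x²⟩ = 0.84454.
(Δx)² = 0.84454 − (0.87600)² = 0.077160.

0.07716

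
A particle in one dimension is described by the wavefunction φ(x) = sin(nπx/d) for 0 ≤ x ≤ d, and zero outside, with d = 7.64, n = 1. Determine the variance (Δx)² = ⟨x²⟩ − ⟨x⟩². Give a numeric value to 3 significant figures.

1.91

Compute ⟨x⟩ and ⟨x²⟩ separately, then (Δx)² = ⟨x²⟩ − ⟨x⟩².
With sin²θ = (1 − cos2θ)/2 on 0 ≤ x ≤ d: ∫sin²(nπx/d) dx = d/2, ∫x·sin²(nπx/d) dx = d²/4, ∫x²·sin²(nπx/d) dx = d³·(1/6 − 1/(4n²π²)); higher powers xᵏ the same way, integrating xᵏ·cos(2nπx/d) by parts.
Normalization: ∫|φ|² dx = 3.8200.
⟨x⟩ = 3.8200 and ⟨x²⟩ = 16.499.
(Δx)² = 16.499 − (3.8200)² = 1.9071.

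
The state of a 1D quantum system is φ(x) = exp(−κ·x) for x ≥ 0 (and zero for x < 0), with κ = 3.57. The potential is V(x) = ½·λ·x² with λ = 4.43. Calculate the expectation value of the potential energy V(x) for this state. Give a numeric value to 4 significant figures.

⟨V⟩ = ∫ V(x)·|φ|² dx / ∫|φ|² dx.
Every integrand reduces to terms xʲ·e^(−2κx) on [0, ∞); use ∫₀^∞ xʲ·e^(−2κx) dx = j!/(2κ)^(j+1).
State is unnormalized: ∫|φ|² dx = 0.14006, and ∫φ*·V(x)·φ dx = 0.012171, so ⟨V⟩ = 0.012171 / 0.14006.
⟨V⟩ = 0.086898.

0.08690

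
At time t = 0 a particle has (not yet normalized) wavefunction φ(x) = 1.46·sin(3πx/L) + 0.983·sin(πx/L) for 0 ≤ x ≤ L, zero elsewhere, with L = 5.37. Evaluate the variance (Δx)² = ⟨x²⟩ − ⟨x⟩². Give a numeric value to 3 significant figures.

Compute ⟨x⟩ and ⟨x²⟩ separately, then (Δx)² = ⟨x²⟩ − ⟨x⟩².
On 0 ≤ x ≤ L (j ≠ l): ∫sin²(jπx/L) dx = L/2, ∫sin(jπx/L)·sin(lπx/L) dx = 0; diagonal moments ∫x·sin²(jπx/L) dx = L²/4, ∫x²·sin²(jπx/L) dx = L³·(1/6 − 1/(4j²π²)); cross terms ∫x·sin(jπx/L)·sin(lπx/L) dx = 0 for j + l even and −4jlL²/(π²(j² − l²)²) for j + l odd, ∫x²·sin(jπx/L)·sin(lπx/L) dx = (−1)^(j+l)·4jlL³/(π²(j² − l²)²); higher powers the same way via product-to-sum and parts.
Normalization: ∫|φ|² dx = 8.3178.
⟨x⟩ = 2.6850 and ⟨x²⟩ = 10.060.
(Δx)² = 10.060 − (2.6850)² = 2.8509.

2.85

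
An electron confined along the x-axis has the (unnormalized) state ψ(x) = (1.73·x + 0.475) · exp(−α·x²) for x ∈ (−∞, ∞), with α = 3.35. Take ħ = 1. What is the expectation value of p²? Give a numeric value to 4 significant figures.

p² ψ = −ħ² d²ψ/dx²; ⟨p²⟩ = −ħ² ∫ ψ*·ψ'' dx / ∫|ψ|² dx.
Expand each integrand as polynomial × e^(−2αx²) and use ∫x^(2j)·e^(−2αx²) dx = (2j−1)!!/(4α)^j · √(π/(2α)), odd powers → 0; here √(π/(2α)) = 0.68476. Differentiate with the product rule, d/dx e^(−αx²) = −2αx·e^(−αx²).
State is unnormalized: ∫|ψ|² dx = 0.30744, and ∫ψ*·(−ħ² ψ'') dx = 2.0546, so ⟨p²⟩ = 2.0546 / 0.30744.
⟨p²⟩ = 6.6830.

6.683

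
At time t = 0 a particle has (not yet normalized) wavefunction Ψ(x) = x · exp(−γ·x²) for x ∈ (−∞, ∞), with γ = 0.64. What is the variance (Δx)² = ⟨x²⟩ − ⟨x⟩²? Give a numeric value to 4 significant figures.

1.172

Compute ⟨x⟩ and ⟨x²⟩ separately, then (Δx)² = ⟨x²⟩ − ⟨x⟩².
Expand each integrand as polynomial × e^(−2γx²) and use ∫x^(2j)·e^(−2γx²) dx = (2j−1)!!/(4γ)^j · √(π/(2γ)), odd powers → 0; here √(π/(2γ)) = 1.5666.
Normalization: ∫|Ψ|² dx = 0.61197.
⟨x⟩ = 0.0000 and ⟨x²⟩ = 1.1719.
(Δx)² = 1.1719 − (0.0000)² = 1.1719.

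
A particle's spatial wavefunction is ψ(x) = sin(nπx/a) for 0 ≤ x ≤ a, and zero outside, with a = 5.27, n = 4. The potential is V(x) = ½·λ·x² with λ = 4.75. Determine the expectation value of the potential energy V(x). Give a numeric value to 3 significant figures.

⟨V⟩ = ∫ V(x)·|ψ|² dx / ∫|ψ|² dx.
With sin²θ = (1 − cos2θ)/2 on 0 ≤ x ≤ a: ∫sin²(nπx/a) dx = a/2, ∫x·sin²(nπx/a) dx = a²/4, ∫x²·sin²(nπx/a) dx = a³·(1/6 − 1/(4n²π²)); higher powers xᵏ the same way, integrating xᵏ·cos(2nπx/a) by parts.
State is unnormalized: ∫|ψ|² dx = 2.6350, and ∫ψ*·V(x)·ψ dx = 57.385, so ⟨V⟩ = 57.385 / 2.6350.
⟨V⟩ = 21.778.

21.8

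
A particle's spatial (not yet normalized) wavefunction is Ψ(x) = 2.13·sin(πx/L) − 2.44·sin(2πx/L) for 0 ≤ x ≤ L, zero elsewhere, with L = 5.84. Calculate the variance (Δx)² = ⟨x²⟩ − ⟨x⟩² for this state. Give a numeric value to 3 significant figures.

Compute ⟨x⟩ and ⟨x²⟩ separately, then (Δx)² = ⟨x²⟩ − ⟨x⟩².
On 0 ≤ x ≤ L (j ≠ l): ∫sin²(jπx/L) dx = L/2, ∫sin(jπx/L)·sin(lπx/L) dx = 0; diagonal moments ∫x·sin²(jπx/L) dx = L²/4, ∫x²·sin²(jπx/L) dx = L³·(1/6 − 1/(4j²π²)); cross terms ∫x·sin(jπx/L)·sin(lπx/L) dx = 0 for j + l even and −4jlL²/(π²(j² − l²)²) for j + l odd, ∫x²·sin(jπx/L)·sin(lπx/L) dx = (−1)^(j+l)·4jlL³/(π²(j² − l²)²); higher powers the same way via product-to-sum and parts.
Normalization: ∫|Ψ|² dx = 30.632.
⟨x⟩ = 3.9623 and ⟨x²⟩ = 16.463.
(Δx)² = 16.463 − (3.9623)² = 0.76336.

0.763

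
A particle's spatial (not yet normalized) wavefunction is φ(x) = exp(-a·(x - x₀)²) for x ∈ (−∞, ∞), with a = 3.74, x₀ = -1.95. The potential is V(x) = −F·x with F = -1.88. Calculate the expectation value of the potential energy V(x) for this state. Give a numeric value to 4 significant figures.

-3.666

⟨V⟩ = ∫ V(x)·|φ|² dx / ∫|φ|² dx.
Gaussian moments (u = x − x₀): ∫u^(2j)·e^(−2au²) du = (2j−1)!!/(4a)^j · √(π/(2a)), odd powers integrate to 0; here √(π/(2a)) = 0.64807.
State is unnormalized: ∫|φ|² dx = 0.64807, and ∫φ*·V(x)·φ dx = -2.3758, so ⟨V⟩ = -2.3758 / 0.64807.
⟨V⟩ = -3.6660.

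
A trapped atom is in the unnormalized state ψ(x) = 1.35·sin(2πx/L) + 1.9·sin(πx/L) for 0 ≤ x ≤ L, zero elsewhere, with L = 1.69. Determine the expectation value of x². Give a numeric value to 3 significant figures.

⟨x²⟩ = ∫ x²·|ψ|² dx / ∫|ψ|² dx (integrals over the domain).
On 0 ≤ x ≤ L (j ≠ l): ∫sin²(jπx/L) dx = L/2, ∫sin(jπx/L)·sin(lπx/L) dx = 0; diagonal moments ∫x·sin²(jπx/L) dx = L²/4, ∫x²·sin²(jπx/L) dx = L³·(1/6 − 1/(4j²π²)); cross terms ∫x·sin(jπx/L)·sin(lπx/L) dx = 0 for j + l even and −4jlL²/(π²(j² − l²)²) for j + l odd, ∫x²·sin(jπx/L)·sin(lπx/L) dx = (−1)^(j+l)·4jlL³/(π²(j² − l²)²); higher powers the same way via product-to-sum and parts.
State is unnormalized: ∫|ψ|² dx = 4.5905, and ∫ψ*·x²·ψ dx = 1.6431, so ⟨x²⟩ = 1.6431 / 4.5905.
⟨x²⟩ = 0.35794.

0.358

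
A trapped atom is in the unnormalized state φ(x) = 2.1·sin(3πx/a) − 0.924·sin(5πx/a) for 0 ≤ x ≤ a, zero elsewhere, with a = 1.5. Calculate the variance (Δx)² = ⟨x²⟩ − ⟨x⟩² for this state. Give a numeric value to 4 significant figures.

0.09736

Compute ⟨x⟩ and ⟨x²⟩ separately, then (Δx)² = ⟨x²⟩ − ⟨x⟩².
On 0 ≤ x ≤ a (j ≠ l): ∫sin²(jπx/a) dx = a/2, ∫sin(jπx/a)·sin(lπx/a) dx = 0; diagonal moments ∫x·sin²(jπx/a) dx = a²/4, ∫x²·sin²(jπx/a) dx = a³·(1/6 − 1/(4j²π²)); cross terms ∫x·sin(jπx/a)·sin(lπx/a) dx = 0 for j + l even and −4jla²/(π²(j² − l²)²) for j + l odd, ∫x²·sin(jπx/a)·sin(lπx/a) dx = (−1)^(j+l)·4jla³/(π²(j² − l²)²); higher powers the same way via product-to-sum and parts.
Normalization: ∫|φ|² dx = 3.9478.
⟨x⟩ = 0.75000 and ⟨x²⟩ = 0.65986.
(Δx)² = 0.65986 − (0.75000)² = 0.097364.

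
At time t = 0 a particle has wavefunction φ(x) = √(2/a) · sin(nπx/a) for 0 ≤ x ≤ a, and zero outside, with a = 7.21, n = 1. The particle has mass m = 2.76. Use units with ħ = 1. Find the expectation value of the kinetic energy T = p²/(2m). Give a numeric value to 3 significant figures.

0.0344

T = −(ħ²/2m) d²/dx², so ⟨T⟩ = −(ħ²/2m) ∫ φ*·φ'' dx; with m = 2.76.
d/dx sin(nπx/a) = (nπ/a)·cos(nπx/a) and d²/dx² sin(nπx/a) = −(nπ/a)²·sin(nπx/a); on 0 ≤ x ≤ a, ∫sin²(nπx/a) dx = a/2 and ∫sin(nπx/a)·cos(nπx/a) dx = 0.
⟨T⟩ = 0.034395.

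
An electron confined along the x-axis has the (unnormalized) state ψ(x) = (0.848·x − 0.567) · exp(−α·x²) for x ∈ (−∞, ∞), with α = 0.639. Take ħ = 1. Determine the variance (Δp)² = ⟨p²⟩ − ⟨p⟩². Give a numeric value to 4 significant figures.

Compute ⟨p⟩ and ⟨p²⟩ separately; (Δp)² = ⟨p²⟩ − ⟨p⟩².
Expand each integrand as polynomial × e^(−2αx²) and use ∫x^(2j)·e^(−2αx²) dx = (2j−1)!!/(4α)^j · √(π/(2α)), odd powers → 0; here √(π/(2α)) = 1.5679. Differentiate with the product rule, d/dx e^(−αx²) = −2αx·e^(−αx²).
Normalization: ∫|ψ|² dx = 0.94516.
⟨p⟩ = 0.0000 and ⟨p²⟩ = 1.2354.
(Δp)² = 1.2354 − (0.0000)² = 1.2354.

1.235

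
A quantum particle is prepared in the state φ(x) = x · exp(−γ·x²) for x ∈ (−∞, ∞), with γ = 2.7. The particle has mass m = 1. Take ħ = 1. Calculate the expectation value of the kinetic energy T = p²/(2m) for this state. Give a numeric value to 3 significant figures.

4.05

T = −(ħ²/2m) d²/dx², so ⟨T⟩ = −(ħ²/2m) ∫ φ*·φ'' dx / ∫|φ|² dx; with m = 1.
Expand each integrand as polynomial × e^(−2γx²) and use ∫x^(2j)·e^(−2γx²) dx = (2j−1)!!/(4γ)^j · √(π/(2γ)), odd powers → 0; here √(π/(2γ)) = 0.76274. Differentiate with the product rule, d/dx e^(−γx²) = −2γx·e^(−γx²).
State is unnormalized: ∫|φ|² dx = 0.070624, and ∫φ*·(−ħ²/2m · φ'') dx = 0.28603, so ⟨T⟩ = 0.28603 / 0.070624.
⟨T⟩ = 4.0500.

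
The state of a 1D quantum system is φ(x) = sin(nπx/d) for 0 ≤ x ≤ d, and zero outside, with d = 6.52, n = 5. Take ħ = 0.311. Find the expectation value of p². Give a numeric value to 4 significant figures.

0.5614

p² φ = −ħ² d²φ/dx²; ⟨p²⟩ = −ħ² ∫ φ*·φ'' dx / ∫|φ|² dx.
d/dx sin(nπx/d) = (nπ/d)·cos(nπx/d) and d²/dx² sin(nπx/d) = −(nπ/d)²·sin(nπx/d); on 0 ≤ x ≤ d, ∫sin²(nπx/d) dx = d/2 and ∫sin(nπx/d)·cos(nπx/d) dx = 0.
State is unnormalized: ∫|φ|² dx = 3.2600, and ∫φ*·(−ħ² φ'') dx = 1.8301, so ⟨p²⟩ = 1.8301 / 3.2600.
⟨p²⟩ = 0.56139.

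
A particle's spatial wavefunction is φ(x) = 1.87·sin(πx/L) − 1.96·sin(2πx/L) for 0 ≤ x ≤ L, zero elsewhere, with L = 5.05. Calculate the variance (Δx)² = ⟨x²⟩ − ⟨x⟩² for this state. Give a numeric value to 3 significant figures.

Compute ⟨x⟩ and ⟨x²⟩ separately, then (Δx)² = ⟨x²⟩ − ⟨x⟩².
On 0 ≤ x ≤ L (j ≠ l): ∫sin²(jπx/L) dx = L/2, ∫sin(jπx/L)·sin(lπx/L) dx = 0; diagonal moments ∫x·sin²(jπx/L) dx = L²/4, ∫x²·sin²(jπx/L) dx = L³·(1/6 − 1/(4j²π²)); cross terms ∫x·sin(jπx/L)·sin(lπx/L) dx = 0 for j + l even and −4jlL²/(π²(j² − l²)²) for j + l odd, ∫x²·sin(jπx/L)·sin(lπx/L) dx = (−1)^(j+l)·4jlL³/(π²(j² − l²)²); higher powers the same way via product-to-sum and parts.
Normalization: ∫|φ|² dx = 18.530.
⟨x⟩ = 3.4336 and ⟨x²⟩ = 12.305.
(Δx)² = 12.305 − (3.4336)² = 0.51487.

0.515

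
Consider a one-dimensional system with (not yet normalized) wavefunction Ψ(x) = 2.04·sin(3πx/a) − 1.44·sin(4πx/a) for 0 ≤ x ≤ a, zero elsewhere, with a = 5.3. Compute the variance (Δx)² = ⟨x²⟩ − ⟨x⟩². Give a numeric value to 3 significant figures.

Compute ⟨x⟩ and ⟨x²⟩ separately, then (Δx)² = ⟨x²⟩ − ⟨x⟩².
On 0 ≤ x ≤ a (j ≠ l): ∫sin²(jπx/a) dx = a/2, ∫sin(jπx/a)·sin(lπx/a) dx = 0; diagonal moments ∫x·sin²(jπx/a) dx = a²/4, ∫x²·sin²(jπx/a) dx = a³·(1/6 − 1/(4j²π²)); cross terms ∫x·sin(jπx/a)·sin(lπx/a) dx = 0 for j + l even and −4jla²/(π²(j² − l²)²) for j + l odd, ∫x²·sin(jπx/a)·sin(lπx/a) dx = (−1)^(j+l)·4jla³/(π²(j² − l²)²); higher powers the same way via product-to-sum and parts.
Normalization: ∫|Ψ|² dx = 16.523.
⟨x⟩ = 3.6413 and ⟨x²⟩ = 14.482.
(Δx)² = 14.482 − (3.6413)² = 1.2230.

1.22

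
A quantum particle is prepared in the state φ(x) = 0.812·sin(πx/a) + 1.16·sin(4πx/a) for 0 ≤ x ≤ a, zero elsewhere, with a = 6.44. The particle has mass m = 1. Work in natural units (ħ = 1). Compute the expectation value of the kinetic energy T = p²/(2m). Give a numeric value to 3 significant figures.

T = −(ħ²/2m) d²/dx², so ⟨T⟩ = −(ħ²/2m) ∫ φ*·φ'' dx / ∫|φ|² dx; with m = 1.
d²/dx² sin(jπx/a) = −(jπ/a)²·sin(jπx/a); on 0 ≤ x ≤ a, ∫sin²(jπx/a) dx = a/2 and ∫sin(jπx/a)·sin(lπx/a) dx = 0 for j ≠ l, so only diagonal terms survive in ∫|φ|² and ∫φ·φ″; ∫φ·φ′ dx = [φ²/2] between the walls = 0.
State is unnormalized: ∫|φ|² dx = 6.4559, and ∫φ*·(−ħ²/2m · φ'') dx = 8.5014, so ⟨T⟩ = 8.5014 / 6.4559.
⟨T⟩ = 1.3168.

1.32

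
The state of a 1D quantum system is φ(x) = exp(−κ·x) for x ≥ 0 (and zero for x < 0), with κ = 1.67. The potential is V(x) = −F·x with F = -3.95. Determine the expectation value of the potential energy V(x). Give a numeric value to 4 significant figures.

1.183

⟨V⟩ = ∫ V(x)·|φ|² dx / ∫|φ|² dx.
Every integrand reduces to terms xʲ·e^(−2κx) on [0, ∞); use ∫₀^∞ xʲ·e^(−2κx) dx = j!/(2κ)^(j+1).
State is unnormalized: ∫|φ|² dx = 0.29940, and ∫φ*·V(x)·φ dx = 0.35408, so ⟨V⟩ = 0.35408 / 0.29940.
⟨V⟩ = 1.1826.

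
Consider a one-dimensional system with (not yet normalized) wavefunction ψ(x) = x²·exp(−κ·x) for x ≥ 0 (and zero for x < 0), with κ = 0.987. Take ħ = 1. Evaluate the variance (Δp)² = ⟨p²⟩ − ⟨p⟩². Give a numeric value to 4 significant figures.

Compute ⟨p⟩ and ⟨p²⟩ separately; (Δp)² = ⟨p²⟩ − ⟨p⟩².
Differentiate x²·exp(−κ·x) with the product rule; every integrand then reduces to terms xʲ·e^(−2κx) on [0, ∞), with ∫₀^∞ xʲ·e^(−2κx) dx = j!/(2κ)^(j+1).
Normalization: ∫|ψ|² dx = 0.80071.
⟨p⟩ = 0.0000 and ⟨p²⟩ = 0.32472.
(Δp)² = 0.32472 − (0.0000)² = 0.32472.

0.3247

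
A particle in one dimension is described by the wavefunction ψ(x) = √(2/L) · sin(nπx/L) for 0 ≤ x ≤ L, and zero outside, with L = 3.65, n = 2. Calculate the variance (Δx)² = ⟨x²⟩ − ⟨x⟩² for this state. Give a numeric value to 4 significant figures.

Compute ⟨x⟩ and ⟨x²⟩ separately, then (Δx)² = ⟨x²⟩ − ⟨x⟩².
With sin²θ = (1 − cos2θ)/2 on 0 ≤ x ≤ L: ∫sin²(nπx/L) dx = L/2, ∫x·sin²(nπx/L) dx = L²/4, ∫x²·sin²(nπx/L) dx = L³·(1/6 − 1/(4n²π²)); higher powers xᵏ the same way, integrating xᵏ·cos(2nπx/L) by parts.
⟨x⟩ = 1.8250 and ⟨x²⟩ = 4.2721.
(Δx)² = 4.2721 − (1.8250)² = 0.94148.

0.9415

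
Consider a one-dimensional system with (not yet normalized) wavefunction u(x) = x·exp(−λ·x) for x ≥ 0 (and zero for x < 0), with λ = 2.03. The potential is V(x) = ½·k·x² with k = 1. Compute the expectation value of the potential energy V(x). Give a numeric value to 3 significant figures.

0.364

⟨V⟩ = ∫ V(x)·|u|² dx / ∫|u|² dx.
Every integrand reduces to terms xʲ·e^(−2λx) on [0, ∞); use ∫₀^∞ xʲ·e^(−2λx) dx = j!/(2λ)^(j+1).
State is unnormalized: ∫|u|² dx = 0.029885, and ∫u*·V(x)·u dx = 0.010878, so ⟨V⟩ = 0.010878 / 0.029885.
⟨V⟩ = 0.36400.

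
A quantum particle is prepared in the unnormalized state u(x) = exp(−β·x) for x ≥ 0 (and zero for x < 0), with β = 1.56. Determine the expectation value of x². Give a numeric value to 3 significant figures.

⟨x²⟩ = ∫ x²·|u|² dx / ∫|u|² dx (integrals over the domain).
Every integrand reduces to terms xʲ·e^(−2βx) on [0, ∞); use ∫₀^∞ xʲ·e^(−2βx) dx = j!/(2β)^(j+1).
State is unnormalized: ∫|u|² dx = 0.32051, and ∫u*·x²·u dx = 0.065852, so ⟨x²⟩ = 0.065852 / 0.32051.
⟨x²⟩ = 0.20546.

0.205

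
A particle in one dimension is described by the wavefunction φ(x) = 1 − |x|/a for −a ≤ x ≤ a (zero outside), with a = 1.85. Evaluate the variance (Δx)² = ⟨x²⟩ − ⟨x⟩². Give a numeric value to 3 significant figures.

0.342

Compute ⟨x⟩ and ⟨x²⟩ separately, then (Δx)² = ⟨x²⟩ − ⟨x⟩².
φ is even, so ∫ over [−a, a] = 2∫₀ᵃ with φ = 1 − x/a there: ∫₀ᵃ (1 − x/a)² dx = a/3, ∫₀ᵃ x²(1 − x/a)² dx = a³/30, ∫₀ᵃ x⁴(1 − x/a)² dx = a⁵/105.
Normalization: ∫|φ|² dx = 1.2333.
⟨x⟩ = 0.0000 and ⟨x²⟩ = 0.34225.
(Δx)² = 0.34225 − (0.0000)² = 0.34225.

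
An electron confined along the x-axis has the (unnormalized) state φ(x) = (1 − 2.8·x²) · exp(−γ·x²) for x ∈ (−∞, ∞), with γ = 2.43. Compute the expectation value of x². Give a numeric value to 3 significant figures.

0.0790

⟨x²⟩ = ∫ x²·|φ|² dx / ∫|φ|² dx (integrals over the domain).
Expand each integrand as polynomial × e^(−2γx²) and use ∫x^(2j)·e^(−2γx²) dx = (2j−1)!!/(4γ)^j · √(π/(2γ)), odd powers → 0; here √(π/(2γ)) = 0.80400.
State is unnormalized: ∫|φ|² dx = 0.54094, and ∫φ*·x²·φ dx = 0.042709, so ⟨x²⟩ = 0.042709 / 0.54094.
⟨x²⟩ = 0.078953.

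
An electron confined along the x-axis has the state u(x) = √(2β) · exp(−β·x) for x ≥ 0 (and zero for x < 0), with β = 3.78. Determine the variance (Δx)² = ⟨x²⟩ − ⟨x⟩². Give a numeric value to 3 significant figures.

Compute ⟨x⟩ and ⟨x²⟩ separately, then (Δx)² = ⟨x²⟩ − ⟨x⟩².
Every integrand reduces to terms xʲ·e^(−2βx) on [0, ∞); use ∫₀^∞ xʲ·e^(−2βx) dx = j!/(2β)^(j+1).
⟨x⟩ = 0.13228 and ⟨x²⟩ = 0.034993.
(Δx)² = 0.034993 − (0.13228)² = 0.017497.

0.0175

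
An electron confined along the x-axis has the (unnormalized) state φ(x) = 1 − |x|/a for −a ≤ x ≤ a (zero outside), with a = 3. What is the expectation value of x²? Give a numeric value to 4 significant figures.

⟨x²⟩ = ∫ x²·|φ|² dx / ∫|φ|² dx (integrals over the domain).
φ is even, so ∫ over [−a, a] = 2∫₀ᵃ with φ = 1 − x/a there: ∫₀ᵃ (1 − x/a)² dx = a/3, ∫₀ᵃ x²(1 − x/a)² dx = a³/30, ∫₀ᵃ x⁴(1 − x/a)² dx = a⁵/105.
State is unnormalized: ∫|φ|² dx = 2.0000, and ∫φ*·x²·φ dx = 1.8000, so ⟨x²⟩ = 1.8000 / 2.0000.
⟨x²⟩ = 0.90000.

0.9000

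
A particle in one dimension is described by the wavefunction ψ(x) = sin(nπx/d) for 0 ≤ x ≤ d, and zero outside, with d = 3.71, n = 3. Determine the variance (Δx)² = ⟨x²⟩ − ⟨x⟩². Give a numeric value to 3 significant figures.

1.07

Compute ⟨x⟩ and ⟨x²⟩ separately, then (Δx)² = ⟨x²⟩ − ⟨x⟩².
With sin²θ = (1 − cos2θ)/2 on 0 ≤ x ≤ d: ∫sin²(nπx/d) dx = d/2, ∫x·sin²(nπx/d) dx = d²/4, ∫x²·sin²(nπx/d) dx = d³·(1/6 − 1/(4n²π²)); higher powers xᵏ the same way, integrating xᵏ·cos(2nπx/d) by parts.
Normalization: ∫|ψ|² dx = 1.8550.
⟨x⟩ = 1.8550 and ⟨x²⟩ = 4.5106.
(Δx)² = 4.5106 − (1.8550)² = 1.0695.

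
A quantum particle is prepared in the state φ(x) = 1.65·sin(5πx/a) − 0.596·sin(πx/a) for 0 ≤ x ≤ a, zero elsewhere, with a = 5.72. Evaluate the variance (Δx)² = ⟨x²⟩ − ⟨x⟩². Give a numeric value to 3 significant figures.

Compute ⟨x⟩ and ⟨x²⟩ separately, then (Δx)² = ⟨x²⟩ − ⟨x⟩².
On 0 ≤ x ≤ a (j ≠ l): ∫sin²(jπx/a) dx = a/2, ∫sin(jπx/a)·sin(lπx/a) dx = 0; diagonal moments ∫x·sin²(jπx/a) dx = a²/4, ∫x²·sin²(jπx/a) dx = a³·(1/6 − 1/(4j²π²)); cross terms ∫x·sin(jπx/a)·sin(lπx/a) dx = 0 for j + l even and −4jla²/(π²(j² − l²)²) for j + l odd, ∫x²·sin(jπx/a)·sin(lπx/a) dx = (−1)^(j+l)·4jla³/(π²(j² − l²)²); higher powers the same way via product-to-sum and parts.
Normalization: ∫|φ|² dx = 8.8023.
⟨x⟩ = 2.8600 and ⟨x²⟩ = 10.509.
(Δx)² = 10.509 − (2.8600)² = 2.3295.

2.33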